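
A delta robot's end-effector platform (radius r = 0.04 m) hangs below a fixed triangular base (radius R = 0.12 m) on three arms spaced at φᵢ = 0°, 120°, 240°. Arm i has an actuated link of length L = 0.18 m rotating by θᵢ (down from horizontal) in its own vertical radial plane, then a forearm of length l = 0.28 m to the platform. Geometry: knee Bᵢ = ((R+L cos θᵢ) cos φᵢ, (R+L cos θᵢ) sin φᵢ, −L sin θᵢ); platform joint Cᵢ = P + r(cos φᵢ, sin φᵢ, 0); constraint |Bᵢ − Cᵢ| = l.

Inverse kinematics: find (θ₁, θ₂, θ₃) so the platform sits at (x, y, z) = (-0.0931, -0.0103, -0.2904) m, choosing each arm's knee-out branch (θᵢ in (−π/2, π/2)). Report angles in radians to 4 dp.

arm 1 (φ=0.0°): x'=-0.0931, y'=-0.0103
  A=0.1731, B=-0.2904, C=(l²−L²−A²−y'²−z²)/(2L)=-0.1900
  γ=atan2(-0.2904,0.1731)=-1.0333;  ψ=arccos(-0.5620)=2.1676;  θ1=γ+ψ≈1.1344
φ2=120.0° → target in arm frame (0.0376, 0.0858)
  e−x'=0.0424;  (l²−L²−(e−x')²−y'²−z²)/2L = -0.1319
  θ2 = atan2(B,A) + arccos(C/0.2935) = 0.6110
φ3=240.0° → target in arm frame (0.0555, -0.0755)
  A=0.0245, B=-0.2904, C=(l²−L²−A²−y'²−z²)/(2L)=-0.1240
  θ3 = atan2(B,A) + arccos(C/0.2914) = 0.5237

θ₁ = 1.1344, θ₂ = 0.6110, θ₃ = 0.5237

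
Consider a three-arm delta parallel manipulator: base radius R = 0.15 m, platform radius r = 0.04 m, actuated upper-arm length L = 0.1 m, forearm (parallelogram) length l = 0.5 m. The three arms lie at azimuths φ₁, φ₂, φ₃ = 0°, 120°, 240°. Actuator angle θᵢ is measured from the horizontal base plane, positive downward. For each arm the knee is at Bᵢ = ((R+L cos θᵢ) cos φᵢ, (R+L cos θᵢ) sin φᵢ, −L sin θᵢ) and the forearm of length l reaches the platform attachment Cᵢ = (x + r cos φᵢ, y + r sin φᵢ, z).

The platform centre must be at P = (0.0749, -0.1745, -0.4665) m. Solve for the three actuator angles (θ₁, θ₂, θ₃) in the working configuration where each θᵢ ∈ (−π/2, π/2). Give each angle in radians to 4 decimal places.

φ1=0.0° → target in arm frame (0.0749, -0.1745)
  A cos θ + B sin θ = C:  0.0351·cos θ + -0.4665·sin θ = -0.0465
  √(A²+B²)=0.4678;  θ1 = -1.4957+1.6704 ≈ 0.1747
rotate P by −φ2: (-0.1886, 0.0224, -0.4665)
  e−x'=0.2986;  (l²−L²−(e−x')²−y'²−z²)/2L = -0.3363
  θ2 = atan2(B,A) + arccos(C/0.5539) = 1.2219
rotate P by −φ3: (0.1137, 0.1521, -0.4665)
  e−x'=-0.0037;  (l²−L²−(e−x')²−y'²−z²)/2L = -0.0039
  γ=atan2(-0.4665,-0.0037)=-1.5787;  ψ=arccos(-0.0083)=1.5791;  θ3=γ+ψ≈0.0004

θ₁ = 0.1747, θ₂ = 1.2219, θ₃ = 0.0004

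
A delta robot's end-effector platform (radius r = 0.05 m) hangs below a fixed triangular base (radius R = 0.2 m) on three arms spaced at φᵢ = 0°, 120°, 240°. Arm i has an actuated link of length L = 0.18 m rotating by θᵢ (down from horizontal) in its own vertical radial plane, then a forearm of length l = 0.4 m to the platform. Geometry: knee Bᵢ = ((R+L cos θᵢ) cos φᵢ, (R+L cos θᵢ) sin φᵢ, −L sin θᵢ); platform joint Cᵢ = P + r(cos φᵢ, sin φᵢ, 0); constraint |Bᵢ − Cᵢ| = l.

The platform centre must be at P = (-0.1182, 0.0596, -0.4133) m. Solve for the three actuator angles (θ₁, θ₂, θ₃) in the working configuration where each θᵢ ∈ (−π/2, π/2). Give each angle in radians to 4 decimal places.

arm 1 (φ=0.0°): x'=-0.1182, y'=0.0596
  e−x'=0.2682;  (l²−L²−(e−x')²−y'²−z²)/2L = -0.3297
  γ=atan2(-0.4133,0.2682)=-0.9952;  ψ=arccos(-0.6692)=2.3040;  θ1=γ+ψ≈1.3088
φ2=120.0° → target in arm frame (0.1107, 0.0726)
  A=0.0393, B=-0.4133, C=(l²−L²−A²−y'²−z²)/(2L)=-0.1390
  √(A²+B²)=0.4152;  θ2 = -1.4760+1.9121 ≈ 0.4361
rotate P by −φ3: (0.0075, -0.1322, -0.4133)
  A=0.1425, B=-0.4133, C=(l²−L²−A²−y'²−z²)/(2L)=-0.2250
  θ3 = atan2(B,A) + arccos(C/0.4372) = 0.8726

θ₁ = 1.3088, θ₂ = 0.4361, θ₃ = 0.8726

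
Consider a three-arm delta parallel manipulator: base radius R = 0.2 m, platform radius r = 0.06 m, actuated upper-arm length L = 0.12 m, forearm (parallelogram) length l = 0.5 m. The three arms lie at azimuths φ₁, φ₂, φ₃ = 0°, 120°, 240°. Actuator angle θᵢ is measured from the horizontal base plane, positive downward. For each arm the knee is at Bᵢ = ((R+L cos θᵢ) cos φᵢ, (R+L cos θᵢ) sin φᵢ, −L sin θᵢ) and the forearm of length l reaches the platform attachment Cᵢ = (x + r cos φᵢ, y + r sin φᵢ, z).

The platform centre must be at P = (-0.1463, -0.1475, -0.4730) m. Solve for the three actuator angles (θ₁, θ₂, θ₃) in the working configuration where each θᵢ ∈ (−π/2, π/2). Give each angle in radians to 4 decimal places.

θ₁ = 1.3088, θ₂ = 0.9596, θ₃ = -0.1749

rotate P by −φ1: (-0.1463, -0.1475, -0.4730)
  A cos θ + B sin θ = C:  0.2863·cos θ + -0.4730·sin θ = -0.3827
  θ1 = atan2(B,A) + arccos(C/0.5529) = 1.3088
arm 2 (φ=120.0°): x'=-0.0546, y'=0.2004
  e−x'=0.1946;  (l²−L²−(e−x')²−y'²−z²)/2L = -0.2757
  γ=atan2(-0.4730,0.1946)=-1.1805;  ψ=arccos(-0.5391)=2.1402;  θ2=γ+ψ≈0.9596
rotate P by −φ3: (0.2009, -0.0529, -0.4730)
  A cos θ + B sin θ = C:  -0.0609·cos θ + -0.4730·sin θ = 0.0223
  θ3 = atan2(B,A) + arccos(C/0.4769) = -0.1749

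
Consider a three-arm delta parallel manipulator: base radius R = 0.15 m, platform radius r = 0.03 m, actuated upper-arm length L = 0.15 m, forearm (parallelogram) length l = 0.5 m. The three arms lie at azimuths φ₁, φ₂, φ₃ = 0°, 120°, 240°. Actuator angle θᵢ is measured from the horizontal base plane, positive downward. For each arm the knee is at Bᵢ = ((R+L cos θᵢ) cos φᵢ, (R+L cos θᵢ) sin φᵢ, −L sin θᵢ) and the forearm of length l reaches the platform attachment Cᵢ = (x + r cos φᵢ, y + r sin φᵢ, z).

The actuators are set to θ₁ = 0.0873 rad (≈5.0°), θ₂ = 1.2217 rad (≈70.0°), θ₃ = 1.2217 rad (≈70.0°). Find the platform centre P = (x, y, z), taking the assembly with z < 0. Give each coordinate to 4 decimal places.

φ1=0.0°: virtual centre (0.2694, 0.0000, -0.0131), radius l
φ2=120.0°: virtual centre (-0.0857, 0.1484, -0.1410), radius l
arm 3 at φ=240.0°: ρ3 = 0.1713;  O3 = (-0.0857, -0.1484, -0.1410)
subtract pairs → two planes through P
linear system: -0.7102x+0.2967y = -0.0235−-0.2557z; -0.7102x+-0.2967y = -0.0235−-0.2557z
det = 0.4214;  x = 0.0332+-0.3601z,  y = 0.0000+0.0000z
into |P−O₁|² = l²: 1.1297z² + 0.1963z + -0.1940 = 0;  Δ = 0.9152;  z = -0.5103 or 0.3365 → z<0 root = -0.5103
x = 0.2169, y = 0.0000

(0.2169, 0.0000, -0.5103)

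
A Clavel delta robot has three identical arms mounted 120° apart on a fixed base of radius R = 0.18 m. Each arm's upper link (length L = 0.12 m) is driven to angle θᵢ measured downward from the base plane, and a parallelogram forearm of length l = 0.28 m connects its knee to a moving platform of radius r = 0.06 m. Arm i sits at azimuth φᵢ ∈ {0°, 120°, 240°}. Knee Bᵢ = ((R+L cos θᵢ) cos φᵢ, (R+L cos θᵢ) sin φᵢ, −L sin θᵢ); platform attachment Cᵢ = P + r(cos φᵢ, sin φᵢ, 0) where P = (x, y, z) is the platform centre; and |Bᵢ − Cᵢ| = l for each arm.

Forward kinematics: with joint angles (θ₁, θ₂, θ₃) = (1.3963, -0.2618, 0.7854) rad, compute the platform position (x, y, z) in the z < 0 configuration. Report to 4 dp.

S1 = (0.1408·cos0.0°, 0.1408·sin0.0°, -0.1182) = (0.1408, 0.0000, -0.1182)
arm 2 at φ=120.0°: ρ2 = 0.2359;  S2 = (-0.1180, 0.2043, 0.0311)
arm 3 at φ=240.0°: ρ3 = 0.2049;  S3 = (-0.1024, -0.1774, -0.0849)
subtract pairs → two planes through P
[-0.5176 0.4086 0.2985]·P = 0.0228;  [-0.4865 -0.3548 0.0666]·P = 0.0154
det = 0.3824;  x = -0.0376+0.3481z,  y = 0.0082+-0.2895z
quadratic in z: (1.2050)z²+(0.1074)z+(-0.0325)=0, √Δ=0.4103 → z ∈ {-0.2148, 0.1257}; z = -0.2148 (taking z<0)
x = -0.1124, y = 0.0704

(-0.1124, 0.0704, -0.2148)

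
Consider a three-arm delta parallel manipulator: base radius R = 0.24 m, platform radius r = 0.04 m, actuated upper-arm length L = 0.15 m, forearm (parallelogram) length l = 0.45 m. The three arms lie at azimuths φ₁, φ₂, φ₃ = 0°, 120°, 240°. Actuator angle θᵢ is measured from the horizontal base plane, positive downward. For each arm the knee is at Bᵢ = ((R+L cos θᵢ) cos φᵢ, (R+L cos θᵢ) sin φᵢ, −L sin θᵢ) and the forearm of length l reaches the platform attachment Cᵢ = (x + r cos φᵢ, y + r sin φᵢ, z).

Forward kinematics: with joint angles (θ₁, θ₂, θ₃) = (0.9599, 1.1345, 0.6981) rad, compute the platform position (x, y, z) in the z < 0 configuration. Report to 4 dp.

(-0.0057, -0.0567, -0.4608)

arm 1 at φ=0.0°: ρ1 = 0.2860;  O1 = (0.2860, 0.0000, -0.1229)
arm 2 at φ=120.0°: ρ2 = 0.2634;  O2 = (-0.1317, 0.2281, -0.1359)
arm 3 at φ=240.0°: ρ3 = 0.3149;  O3 = (-0.1575, -0.2727, -0.0964)
|O₂|²−|O₁|² = -0.0091;  |O₃|²−|O₁|² = 0.0115
plane₁₂: -0.8355x+0.4562y+-0.0262z = -0.0091
det = 0.8603;  x = -0.0004+0.0115z,  y = -0.0206+0.0783z
quadratic in z: (1.0063)z²+(0.2359)z+(-0.1049)=0, √Δ=0.6914 → z ∈ {-0.4608, 0.2263}; z = -0.4608 (taking z<0)
x = -0.0057, y = -0.0567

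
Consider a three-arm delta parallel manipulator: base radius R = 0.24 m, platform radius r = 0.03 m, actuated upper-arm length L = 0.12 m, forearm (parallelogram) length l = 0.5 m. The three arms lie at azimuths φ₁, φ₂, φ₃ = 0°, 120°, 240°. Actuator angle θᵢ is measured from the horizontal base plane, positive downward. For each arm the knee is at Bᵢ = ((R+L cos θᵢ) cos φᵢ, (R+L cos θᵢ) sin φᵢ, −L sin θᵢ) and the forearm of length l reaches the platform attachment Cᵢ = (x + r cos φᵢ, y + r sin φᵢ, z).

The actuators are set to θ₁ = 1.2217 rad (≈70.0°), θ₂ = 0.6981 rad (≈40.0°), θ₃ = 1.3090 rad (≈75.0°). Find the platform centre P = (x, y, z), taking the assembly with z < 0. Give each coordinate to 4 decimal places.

φ1=0.0°: virtual centre (0.2510, 0.0000, -0.1128), radius l
centre 2 = (0.3019·cos120.0°, 0.3019·sin120.0°, -0.0771) = (-0.1510, 0.2615, -0.0771)
φ3=240.0°: virtual centre (-0.1205, -0.2088, -0.1159), radius l
|centre ₂|²−|centre ₁|² = 0.0214;  |centre ₃|²−|centre ₁|² = -0.0042
[-0.8040 0.5230 0.0713]·P = 0.0214;  [-0.7431 -0.4175 -0.0063]·P = -0.0042
det = 0.7243;  x = -0.0093+0.0365z,  y = 0.0266+-0.0801z
into |P−centre ₁|² = l²: 1.0078z² + 0.2022z + -0.1688 = 0;  Δ = 0.7214;  z = -0.5217 or 0.3211 → z<0 root = -0.5217
x = -0.0283, y = 0.0684

(-0.0283, 0.0684, -0.5217)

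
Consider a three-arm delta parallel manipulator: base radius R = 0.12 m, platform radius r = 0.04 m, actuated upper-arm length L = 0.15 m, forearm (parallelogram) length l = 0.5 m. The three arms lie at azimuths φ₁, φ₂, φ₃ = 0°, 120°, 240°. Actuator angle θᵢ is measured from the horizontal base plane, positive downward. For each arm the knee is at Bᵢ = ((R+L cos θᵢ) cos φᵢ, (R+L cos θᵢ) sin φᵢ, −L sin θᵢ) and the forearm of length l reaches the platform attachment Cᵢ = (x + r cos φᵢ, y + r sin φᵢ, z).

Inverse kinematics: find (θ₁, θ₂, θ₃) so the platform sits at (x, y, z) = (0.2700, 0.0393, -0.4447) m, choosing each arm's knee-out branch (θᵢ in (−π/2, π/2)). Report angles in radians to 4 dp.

φ1=0.0° → target in arm frame (0.2700, 0.0393)
  A=-0.1900, B=-0.4447, C=(l²−L²−A²−y'²−z²)/(2L)=-0.0263
  √(A²+B²)=0.4836;  θ1 = -1.9746+1.6253 ≈ -0.3493
rotate P by −φ2: (-0.1010, -0.2535, -0.4447)
  A=0.1810, B=-0.4447, C=(l²−L²−A²−y'²−z²)/(2L)=-0.2242
  √(A²+B²)=0.4801;  θ2 = -1.1843+2.0566 ≈ 0.8723
arm 3 (φ=240.0°): x'=-0.1690, y'=0.2142
  A=0.2490, B=-0.4447, C=(l²−L²−A²−y'²−z²)/(2L)=-0.2605
  √(A²+B²)=0.5097;  θ3 = -1.0603+2.1072 ≈ 1.0469

θ₁ = -0.3493, θ₂ = 0.8723, θ₃ = 1.0469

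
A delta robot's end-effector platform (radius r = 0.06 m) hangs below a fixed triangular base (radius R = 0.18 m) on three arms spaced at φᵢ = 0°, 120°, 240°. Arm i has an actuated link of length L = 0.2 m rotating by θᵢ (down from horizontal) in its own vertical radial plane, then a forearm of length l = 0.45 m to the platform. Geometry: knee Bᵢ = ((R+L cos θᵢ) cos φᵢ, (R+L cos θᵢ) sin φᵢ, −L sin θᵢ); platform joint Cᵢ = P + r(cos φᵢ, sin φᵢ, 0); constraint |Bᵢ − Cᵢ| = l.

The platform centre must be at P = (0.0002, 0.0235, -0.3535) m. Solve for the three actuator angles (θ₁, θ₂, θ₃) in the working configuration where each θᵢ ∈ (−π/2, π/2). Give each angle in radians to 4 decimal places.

θ₁ = 0.1746, θ₂ = 0.0871, θ₃ = 0.2617

φ1=0.0° → target in arm frame (0.0002, 0.0235)
  e−x'=0.1198;  (l²−L²−(e−x')²−y'²−z²)/2L = 0.0566
  θ1 = atan2(B,A) + arccos(C/0.3732) = 0.1746
rotate P by −φ2: (0.0203, -0.0119, -0.3535)
  A cos θ + B sin θ = C:  0.0997·cos θ + -0.3535·sin θ = 0.0686
  √(A²+B²)=0.3673;  θ2 = -1.2958+1.3829 ≈ 0.0871
φ3=240.0° → target in arm frame (-0.0205, -0.0116)
  e−x'=0.1405;  (l²−L²−(e−x')²−y'²−z²)/2L = 0.0442
  √(A²+B²)=0.3804;  θ3 = -1.1926+1.4544 ≈ 0.2617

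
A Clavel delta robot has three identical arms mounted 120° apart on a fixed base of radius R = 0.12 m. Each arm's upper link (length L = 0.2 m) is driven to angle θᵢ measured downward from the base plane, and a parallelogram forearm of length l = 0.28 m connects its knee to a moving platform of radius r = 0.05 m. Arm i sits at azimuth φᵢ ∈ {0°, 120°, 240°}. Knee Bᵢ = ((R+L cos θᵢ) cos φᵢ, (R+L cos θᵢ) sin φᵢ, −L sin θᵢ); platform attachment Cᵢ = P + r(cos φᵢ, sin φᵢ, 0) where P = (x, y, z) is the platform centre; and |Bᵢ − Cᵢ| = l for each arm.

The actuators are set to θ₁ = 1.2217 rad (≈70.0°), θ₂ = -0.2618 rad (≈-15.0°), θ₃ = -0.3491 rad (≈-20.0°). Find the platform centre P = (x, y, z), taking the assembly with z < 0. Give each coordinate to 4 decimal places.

(-0.1291, -0.0038, -0.1054)

φ1=0.0°: virtual centre (0.1384, 0.0000, -0.1879), radius l
φ2=120.0°: virtual centre (-0.1316, 0.2279, 0.0518), radius l
S3 = (0.2579·cos240.0°, 0.2579·sin240.0°, 0.0684) = (-0.1290, -0.2234, 0.0684)
eliminate P² terms by subtracting sphere 1 from 2 and 3
[-0.5400 0.4559 0.4794]·P = 0.0175;  [-0.5348 -0.4468 0.5127]·P = 0.0167
Cramer: x(z) = -0.0318+0.9234z;  y(z) = 0.0006+0.0423z
quadratic in z: (1.8545)z²+(0.0615)z+(-0.0141)=0, √Δ=0.3292 → z ∈ {-0.1054, 0.0722}; z = -0.1054 (taking z<0)
x = -0.1291, y = -0.0038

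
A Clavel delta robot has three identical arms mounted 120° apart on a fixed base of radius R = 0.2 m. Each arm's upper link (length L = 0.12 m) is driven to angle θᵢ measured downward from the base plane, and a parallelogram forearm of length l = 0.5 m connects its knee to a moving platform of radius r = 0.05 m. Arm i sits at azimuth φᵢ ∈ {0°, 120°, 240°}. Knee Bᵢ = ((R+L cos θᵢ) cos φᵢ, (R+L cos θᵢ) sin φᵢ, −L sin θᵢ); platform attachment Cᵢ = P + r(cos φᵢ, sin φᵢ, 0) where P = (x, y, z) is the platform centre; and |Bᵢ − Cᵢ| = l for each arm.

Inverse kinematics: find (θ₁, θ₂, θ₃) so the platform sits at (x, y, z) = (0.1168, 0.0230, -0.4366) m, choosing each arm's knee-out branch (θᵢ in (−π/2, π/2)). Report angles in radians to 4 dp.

rotate P by −φ1: (0.1168, 0.0230, -0.4366)
  A cos θ + B sin θ = C:  0.0332·cos θ + -0.4366·sin θ = 0.1806
  θ1 = atan2(B,A) + arccos(C/0.4379) = -0.3493
arm 2 (φ=120.0°): x'=-0.0385, y'=-0.1127
  A=0.1885, B=-0.4366, C=(l²−L²−A²−y'²−z²)/(2L)=-0.0135
  θ2 = atan2(B,A) + arccos(C/0.4755) = 0.4359
rotate P by −φ3: (-0.0783, 0.0897, -0.4366)
  A cos θ + B sin θ = C:  0.2283·cos θ + -0.4366·sin θ = -0.0633
  γ=atan2(-0.4366,0.2283)=-1.0890;  ψ=arccos(-0.1284)=1.6996;  θ3=γ+ψ≈0.6106

θ₁ = -0.3493, θ₂ = 0.4359, θ₃ = 0.6106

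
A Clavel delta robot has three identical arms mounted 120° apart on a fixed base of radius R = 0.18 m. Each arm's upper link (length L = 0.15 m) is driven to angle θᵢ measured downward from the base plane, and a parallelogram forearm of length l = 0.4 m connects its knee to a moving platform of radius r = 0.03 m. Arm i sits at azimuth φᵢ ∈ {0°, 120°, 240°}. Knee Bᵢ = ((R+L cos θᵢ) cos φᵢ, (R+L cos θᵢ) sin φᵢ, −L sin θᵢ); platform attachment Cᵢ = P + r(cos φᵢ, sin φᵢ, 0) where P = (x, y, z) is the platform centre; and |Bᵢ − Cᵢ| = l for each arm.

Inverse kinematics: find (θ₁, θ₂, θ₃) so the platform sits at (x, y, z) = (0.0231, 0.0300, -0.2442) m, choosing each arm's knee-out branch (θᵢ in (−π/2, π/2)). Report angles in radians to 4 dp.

φ1=0.0° → target in arm frame (0.0231, 0.0300)
  A cos θ + B sin θ = C:  0.1269·cos θ + -0.2442·sin θ = 0.2029
  γ=atan2(-0.2442,0.1269)=-1.0915;  ψ=arccos(0.7372)=0.7419;  θ1=γ+ψ≈-0.3496
φ2=120.0° → target in arm frame (0.0144, -0.0350)
  e−x'=0.1356;  (l²−L²−(e−x')²−y'²−z²)/2L = 0.1942
  θ2 = atan2(B,A) + arccos(C/0.2793) = -0.2621
φ3=240.0° → target in arm frame (-0.0375, 0.0050)
  A cos θ + B sin θ = C:  0.1875·cos θ + -0.2442·sin θ = 0.1422
  √(A²+B²)=0.3079;  θ3 = -0.9159+1.0906 ≈ 0.1746

θ₁ = -0.3496, θ₂ = -0.2621, θ₃ = 0.1746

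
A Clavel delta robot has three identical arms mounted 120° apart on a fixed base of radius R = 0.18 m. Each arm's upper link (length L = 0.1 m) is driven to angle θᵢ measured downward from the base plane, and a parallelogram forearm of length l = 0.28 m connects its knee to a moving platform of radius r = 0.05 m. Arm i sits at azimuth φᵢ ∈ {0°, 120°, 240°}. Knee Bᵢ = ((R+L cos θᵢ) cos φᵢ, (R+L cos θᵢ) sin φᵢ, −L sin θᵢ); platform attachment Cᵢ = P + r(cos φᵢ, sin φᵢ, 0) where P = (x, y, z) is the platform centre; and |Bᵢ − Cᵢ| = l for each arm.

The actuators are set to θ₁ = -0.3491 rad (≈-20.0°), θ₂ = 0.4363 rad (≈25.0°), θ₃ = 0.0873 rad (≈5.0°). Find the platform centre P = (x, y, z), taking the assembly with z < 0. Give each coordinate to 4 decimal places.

S1 = (0.2240·cos0.0°, 0.2240·sin0.0°, 0.0342) = (0.2240, 0.0000, 0.0342)
S2 = (0.2206·cos120.0°, 0.2206·sin120.0°, -0.0423) = (-0.1103, 0.1911, -0.0423)
S3 = (0.2296·cos240.0°, 0.2296·sin240.0°, -0.0087) = (-0.1148, -0.1989, -0.0087)
|S₂|²−|S₁|² = -0.0009;  |S₃|²−|S₁|² = 0.0015
[-0.6686 0.3821 -0.1529]·P = -0.0009;  [-0.6776 -0.3977 -0.0858]·P = 0.0015
det = 0.5248;  x = -0.0004+-0.1784z,  y = -0.0030+0.0881z
quadratic in z: (1.0396)z²+(0.0111)z+(-0.0269)=0, √Δ=0.3345 → z ∈ {-0.1662, 0.1555}; z = -0.1662 (taking z<0)
x = 0.0292, y = -0.0176

(0.0292, -0.0176, -0.1662)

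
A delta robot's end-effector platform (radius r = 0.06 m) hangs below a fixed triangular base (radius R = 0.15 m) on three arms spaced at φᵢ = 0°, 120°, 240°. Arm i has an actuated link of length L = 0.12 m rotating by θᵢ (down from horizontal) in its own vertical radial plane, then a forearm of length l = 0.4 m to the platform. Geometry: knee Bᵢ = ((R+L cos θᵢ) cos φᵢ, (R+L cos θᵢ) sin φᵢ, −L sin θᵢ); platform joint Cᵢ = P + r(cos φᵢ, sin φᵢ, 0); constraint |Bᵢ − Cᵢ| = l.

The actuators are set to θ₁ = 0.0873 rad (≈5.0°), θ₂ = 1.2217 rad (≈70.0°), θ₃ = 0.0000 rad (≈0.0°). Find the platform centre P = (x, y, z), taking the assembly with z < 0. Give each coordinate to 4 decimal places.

arm 1 at φ=0.0°: ρ1 = 0.2095;  centre 1 = (0.2095, 0.0000, -0.0105)
arm 2 at φ=120.0°: ρ2 = 0.1310;  centre 2 = (-0.0655, 0.1135, -0.1128)
φ3=240.0°: virtual centre (-0.1050, -0.1819, 0.0000), radius l
eliminate P² terms by subtracting sphere 1 from 2 and 3
[-0.5501 0.2270 -0.2046]·P = -0.0141;  [-0.6291 -0.3637 0.0209]·P = 0.0001
det = 0.3429;  x = 0.0149+-0.2032z,  y = -0.0261+0.4089z
into |P−centre ₁|² = l²: 1.2085z² + 0.0787z + -0.1213 = 0;  Δ = 0.5928;  z = -0.3511 or 0.2860 → z<0 root = -0.3511
x = 0.0863, y = -0.1696

(0.0863, -0.1696, -0.3511)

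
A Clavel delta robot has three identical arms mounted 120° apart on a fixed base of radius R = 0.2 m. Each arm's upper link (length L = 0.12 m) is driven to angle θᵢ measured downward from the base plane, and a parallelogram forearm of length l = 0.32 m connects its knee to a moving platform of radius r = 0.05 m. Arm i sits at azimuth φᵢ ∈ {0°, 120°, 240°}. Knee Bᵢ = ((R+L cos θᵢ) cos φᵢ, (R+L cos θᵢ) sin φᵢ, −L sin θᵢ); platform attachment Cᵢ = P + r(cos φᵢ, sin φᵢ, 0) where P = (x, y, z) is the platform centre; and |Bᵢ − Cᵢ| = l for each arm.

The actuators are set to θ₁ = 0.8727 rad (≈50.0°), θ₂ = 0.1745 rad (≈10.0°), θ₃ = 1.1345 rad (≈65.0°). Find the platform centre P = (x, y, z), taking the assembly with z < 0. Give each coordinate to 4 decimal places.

(-0.0181, 0.0840, -0.2796)

arm 1 at φ=0.0°: e+L cos θ1 = 0.2271;  centre 1 = (0.2271, 0.0000, -0.0919)
centre 2 = (0.2682·cos120.0°, 0.2682·sin120.0°, -0.0208) = (-0.1341, 0.2322, -0.0208)
centre 3 = (0.2007·cos240.0°, 0.2007·sin240.0°, -0.1088) = (-0.1004, -0.1738, -0.1088)
|centre ₂|²−|centre ₁|² = 0.0123;  |centre ₃|²−|centre ₁|² = -0.0079
[-0.7224 0.4645 0.1422]·P = 0.0123;  [-0.6550 -0.3476 -0.0337]·P = -0.0079
det = 0.5554;  x = -0.0011+0.0608z,  y = 0.0248+-0.2115z
quadratic in z: (1.0484)z²+(0.1456)z+(-0.0413)=0, √Δ=0.4407 → z ∈ {-0.2796, 0.1407}; z = -0.2796 (taking z<0)
x = -0.0181, y = 0.0840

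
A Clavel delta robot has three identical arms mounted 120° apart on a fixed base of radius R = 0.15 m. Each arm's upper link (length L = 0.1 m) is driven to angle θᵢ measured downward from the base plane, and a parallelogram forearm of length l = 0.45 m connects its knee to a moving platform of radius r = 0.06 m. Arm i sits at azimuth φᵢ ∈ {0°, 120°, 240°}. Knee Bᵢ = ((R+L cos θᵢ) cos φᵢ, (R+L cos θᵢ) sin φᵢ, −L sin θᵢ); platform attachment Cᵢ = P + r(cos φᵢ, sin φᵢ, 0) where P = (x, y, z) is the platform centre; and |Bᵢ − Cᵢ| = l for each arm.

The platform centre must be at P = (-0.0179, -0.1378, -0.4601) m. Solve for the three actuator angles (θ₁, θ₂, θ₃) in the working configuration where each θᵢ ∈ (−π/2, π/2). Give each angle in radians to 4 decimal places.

θ₁ = 0.7856, θ₂ = 1.1346, θ₃ = 0.1744

rotate P by −φ1: (-0.0179, -0.1378, -0.4601)
  A cos θ + B sin θ = C:  0.1079·cos θ + -0.4601·sin θ = -0.2491
  θ1 = atan2(B,A) + arccos(C/0.4726) = 0.7856
arm 2 (φ=120.0°): x'=-0.1104, y'=0.0844
  A=0.2004, B=-0.4601, C=(l²−L²−A²−y'²−z²)/(2L)=-0.3324
  γ=atan2(-0.4601,0.2004)=-1.1600;  ψ=arccos(-0.6623)=2.2946;  θ2=γ+ψ≈1.1346
rotate P by −φ3: (0.1283, 0.0534, -0.4601)
  e−x'=-0.0383;  (l²−L²−(e−x')²−y'²−z²)/2L = -0.1175
  θ3 = atan2(B,A) + arccos(C/0.4617) = 0.1744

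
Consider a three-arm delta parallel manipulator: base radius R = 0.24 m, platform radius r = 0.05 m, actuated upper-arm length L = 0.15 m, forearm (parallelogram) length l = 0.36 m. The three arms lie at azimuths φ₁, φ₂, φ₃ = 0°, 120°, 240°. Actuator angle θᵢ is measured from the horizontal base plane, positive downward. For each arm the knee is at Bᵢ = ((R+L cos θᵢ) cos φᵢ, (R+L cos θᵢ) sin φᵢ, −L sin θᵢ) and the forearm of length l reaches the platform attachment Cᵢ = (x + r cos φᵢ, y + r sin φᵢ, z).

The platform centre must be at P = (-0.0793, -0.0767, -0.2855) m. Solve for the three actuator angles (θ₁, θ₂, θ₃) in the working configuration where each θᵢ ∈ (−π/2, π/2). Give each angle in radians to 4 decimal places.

arm 1 (φ=0.0°): x'=-0.0793, y'=-0.0767
  A=0.2693, B=-0.2855, C=(l²−L²−A²−y'²−z²)/(2L)=-0.1761
  γ=atan2(-0.2855,0.2693)=-0.8146;  ψ=arccos(-0.4486)=2.0360;  θ1=γ+ψ≈1.2214
rotate P by −φ2: (-0.0268, 0.1070, -0.2855)
  A cos θ + B sin θ = C:  0.2168·cos θ + -0.2855·sin θ = -0.1095
  θ2 = atan2(B,A) + arccos(C/0.3585) = 0.9599
φ3=240.0° → target in arm frame (0.1061, -0.0303)
  A=0.0839, B=-0.2855, C=(l²−L²−A²−y'²−z²)/(2L)=0.0588
  √(A²+B²)=0.2976;  θ3 = -1.2849+1.3720 ≈ 0.0872

θ₁ = 1.2214, θ₂ = 0.9599, θ₃ = 0.0872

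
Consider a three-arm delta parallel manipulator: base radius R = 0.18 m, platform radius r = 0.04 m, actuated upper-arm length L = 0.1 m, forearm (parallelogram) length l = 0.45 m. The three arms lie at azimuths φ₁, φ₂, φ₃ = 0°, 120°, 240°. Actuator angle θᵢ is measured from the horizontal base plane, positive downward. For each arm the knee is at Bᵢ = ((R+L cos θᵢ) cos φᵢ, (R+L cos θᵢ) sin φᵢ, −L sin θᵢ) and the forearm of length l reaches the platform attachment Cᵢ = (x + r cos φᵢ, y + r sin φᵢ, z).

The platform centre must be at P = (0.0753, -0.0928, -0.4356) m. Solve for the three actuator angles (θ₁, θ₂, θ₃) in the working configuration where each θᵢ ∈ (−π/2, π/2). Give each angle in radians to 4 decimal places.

θ₁ = 0.2618, θ₂ = 1.2212, θ₃ = 0.4361

φ1=0.0° → target in arm frame (0.0753, -0.0928)
  A cos θ + B sin θ = C:  0.0647·cos θ + -0.4356·sin θ = -0.0502
  √(A²+B²)=0.4404;  θ1 = -1.4233+1.6851 ≈ 0.2618
rotate P by −φ2: (-0.1180, -0.0188, -0.4356)
  A=0.2580, B=-0.4356, C=(l²−L²−A²−y'²−z²)/(2L)=-0.3209
  θ2 = atan2(B,A) + arccos(C/0.5063) = 1.2212
rotate P by −φ3: (0.0427, 0.1116, -0.4356)
  A=0.0973, B=-0.4356, C=(l²−L²−A²−y'²−z²)/(2L)=-0.0958
  √(A²+B²)=0.4463;  θ3 = -1.3511+1.7872 ≈ 0.4361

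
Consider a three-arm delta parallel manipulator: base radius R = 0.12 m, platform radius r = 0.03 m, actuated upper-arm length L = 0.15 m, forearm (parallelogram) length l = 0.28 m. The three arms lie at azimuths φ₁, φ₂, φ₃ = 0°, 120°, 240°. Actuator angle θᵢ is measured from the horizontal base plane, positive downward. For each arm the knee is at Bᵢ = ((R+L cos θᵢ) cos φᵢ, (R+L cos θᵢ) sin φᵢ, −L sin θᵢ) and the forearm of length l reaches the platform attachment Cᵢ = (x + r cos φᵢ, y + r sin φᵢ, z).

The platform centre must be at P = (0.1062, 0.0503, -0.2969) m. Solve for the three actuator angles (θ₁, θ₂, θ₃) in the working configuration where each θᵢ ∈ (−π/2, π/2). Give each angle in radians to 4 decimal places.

φ1=0.0° → target in arm frame (0.1062, 0.0503)
  e−x'=-0.0162;  (l²−L²−(e−x')²−y'²−z²)/2L = -0.1168
  √(A²+B²)=0.2973;  θ1 = -1.6253+1.9745 ≈ 0.3492
rotate P by −φ2: (-0.0095, -0.1171, -0.2969)
  e−x'=0.0995;  (l²−L²−(e−x')²−y'²−z²)/2L = -0.1863
  θ2 = atan2(B,A) + arccos(C/0.3131) = 0.9605
arm 3 (φ=240.0°): x'=-0.0967, y'=0.0668
  e−x'=0.1867;  (l²−L²−(e−x')²−y'²−z²)/2L = -0.2385
  √(A²+B²)=0.3507;  θ3 = -1.0095+2.3187 ≈ 1.3092

θ₁ = 0.3492, θ₂ = 0.9605, θ₃ = 1.3092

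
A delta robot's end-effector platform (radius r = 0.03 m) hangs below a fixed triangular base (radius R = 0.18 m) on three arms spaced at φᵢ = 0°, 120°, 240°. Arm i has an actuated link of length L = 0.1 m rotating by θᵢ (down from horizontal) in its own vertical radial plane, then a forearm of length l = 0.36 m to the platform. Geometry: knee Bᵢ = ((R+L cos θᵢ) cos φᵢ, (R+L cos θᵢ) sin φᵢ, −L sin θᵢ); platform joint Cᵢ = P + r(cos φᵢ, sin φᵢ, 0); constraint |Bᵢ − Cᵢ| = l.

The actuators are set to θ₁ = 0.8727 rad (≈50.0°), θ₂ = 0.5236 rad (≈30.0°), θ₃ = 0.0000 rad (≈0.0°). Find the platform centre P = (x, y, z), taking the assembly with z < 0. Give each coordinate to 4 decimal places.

φ1=0.0°: virtual centre (0.2143, 0.0000, -0.0766), radius l
arm 2 at φ=120.0°: e+L cos θ2 = 0.2366;  S2 = (-0.1183, 0.2049, -0.0500)
arm 3 at φ=240.0°: e+L cos θ3 = 0.2500;  S3 = (-0.1250, -0.2165, 0.0000)
subtract pairs → two planes through P
[-0.6652 0.4098 0.0532]·P = 0.0067;  [-0.6786 -0.4330 0.1532]·P = 0.0107
Cramer: x(z) = -0.0129+0.1516z;  y(z) = -0.0046+0.1162z
sphere 1 gives Az²+Bz+C=0 with A=1.0365, B=0.0833, C=-0.0721;  B²−4AC=0.3059;  roots -0.3070, 0.2266;  negative root z = -0.3070
x = -0.0594, y = -0.0402

(-0.0594, -0.0402, -0.3070)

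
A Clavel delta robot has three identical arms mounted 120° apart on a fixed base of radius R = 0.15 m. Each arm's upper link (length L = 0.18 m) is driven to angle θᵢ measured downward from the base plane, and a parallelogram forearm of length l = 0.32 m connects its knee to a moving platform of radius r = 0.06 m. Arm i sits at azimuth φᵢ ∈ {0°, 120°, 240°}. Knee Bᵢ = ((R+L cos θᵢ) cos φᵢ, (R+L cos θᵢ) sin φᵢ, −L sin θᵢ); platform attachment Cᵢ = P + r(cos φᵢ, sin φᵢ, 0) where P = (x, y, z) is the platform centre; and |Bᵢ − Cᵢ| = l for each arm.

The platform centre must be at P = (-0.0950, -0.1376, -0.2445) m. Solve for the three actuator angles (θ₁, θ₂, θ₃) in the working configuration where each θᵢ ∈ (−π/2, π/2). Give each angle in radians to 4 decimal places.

rotate P by −φ1: (-0.0950, -0.1376, -0.2445)
  A=0.1850, B=-0.2445, C=(l²−L²−A²−y'²−z²)/(2L)=-0.1193
  γ=atan2(-0.2445,0.1850)=-0.9231;  ψ=arccos(-0.3890)=1.9704;  θ1=γ+ψ≈1.0473
arm 2 (φ=120.0°): x'=-0.0717, y'=0.1511
  e−x'=0.1617;  (l²−L²−(e−x')²−y'²−z²)/2L = -0.1076
  γ=atan2(-0.2445,0.1617)=-0.9866;  ψ=arccos(-0.3671)=1.9467;  θ2=γ+ψ≈0.9601
rotate P by −φ3: (0.1667, -0.0135, -0.2445)
  A=-0.0767, B=-0.2445, C=(l²−L²−A²−y'²−z²)/(2L)=0.0116
  γ=atan2(-0.2445,-0.0767)=-1.8746;  ψ=arccos(0.0451)=1.5257;  θ3=γ+ψ≈-0.3490

θ₁ = 1.0473, θ₂ = 0.9601, θ₃ = -0.3490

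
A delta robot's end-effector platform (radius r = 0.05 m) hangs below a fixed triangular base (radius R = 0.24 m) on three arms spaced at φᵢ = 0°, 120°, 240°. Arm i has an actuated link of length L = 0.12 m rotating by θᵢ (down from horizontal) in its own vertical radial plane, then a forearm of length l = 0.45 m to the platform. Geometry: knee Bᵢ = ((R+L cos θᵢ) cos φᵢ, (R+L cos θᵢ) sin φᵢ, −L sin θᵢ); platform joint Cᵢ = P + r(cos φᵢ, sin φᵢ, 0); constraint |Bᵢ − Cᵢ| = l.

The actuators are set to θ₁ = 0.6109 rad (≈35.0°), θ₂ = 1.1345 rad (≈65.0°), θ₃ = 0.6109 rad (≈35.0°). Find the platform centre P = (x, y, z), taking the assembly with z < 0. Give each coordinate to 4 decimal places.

arm 1 at φ=0.0°: (R−r)+L cos θ1 = 0.2883;  centre 1 = (0.2883, 0.0000, -0.0688)
centre 2 = (0.2407·cos120.0°, 0.2407·sin120.0°, -0.1088) = (-0.1204, 0.2085, -0.1088)
centre 3 = (0.2883·cos240.0°, 0.2883·sin240.0°, -0.0688) = (-0.1441, -0.2497, -0.0688)
|centre ₂|²−|centre ₁|² = -0.0181;  |centre ₃|²−|centre ₁|² = 0.0000
[-0.8173 0.4169 -0.0799]·P = -0.0181;  [-0.8649 -0.4993 0.0000]·P = 0.0000
det = 0.7687;  x = 0.0117+-0.0519z,  y = -0.0203+0.0898z
into |P−centre ₁|² = l²: 1.0108z² + 0.1627z + -0.1209 = 0;  Δ = 0.5151;  z = -0.4355 or 0.2746 → z<0 root = -0.4355
x = 0.0343, y = -0.0595

(0.0343, -0.0595, -0.4355)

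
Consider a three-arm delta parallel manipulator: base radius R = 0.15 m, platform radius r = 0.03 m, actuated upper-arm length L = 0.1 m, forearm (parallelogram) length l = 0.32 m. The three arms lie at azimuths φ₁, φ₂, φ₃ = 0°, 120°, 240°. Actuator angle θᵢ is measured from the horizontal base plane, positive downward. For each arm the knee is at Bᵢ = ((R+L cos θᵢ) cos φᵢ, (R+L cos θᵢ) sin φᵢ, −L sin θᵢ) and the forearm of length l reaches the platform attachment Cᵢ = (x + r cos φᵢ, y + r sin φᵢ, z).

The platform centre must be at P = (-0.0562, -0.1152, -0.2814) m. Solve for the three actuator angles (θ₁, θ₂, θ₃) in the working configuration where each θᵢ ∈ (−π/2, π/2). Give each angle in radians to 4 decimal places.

arm 1 (φ=0.0°): x'=-0.0562, y'=-0.1152
  A cos θ + B sin θ = C:  0.1762·cos θ + -0.2814·sin θ = -0.1555
  √(A²+B²)=0.3320;  θ1 = -1.0114+2.0583 ≈ 1.0469
φ2=120.0° → target in arm frame (-0.0717, 0.1063)
  A=0.1917, B=-0.2814, C=(l²−L²−A²−y'²−z²)/(2L)=-0.1741
  γ=atan2(-0.2814,0.1917)=-0.9729;  ψ=arccos(-0.5113)=2.1075;  θ2=γ+ψ≈1.1346
arm 3 (φ=240.0°): x'=0.1279, y'=0.0089
  A=-0.0079, B=-0.2814, C=(l²−L²−A²−y'²−z²)/(2L)=0.0654
  γ=atan2(-0.2814,-0.0079)=-1.5987;  ψ=arccos(0.2322)=1.3365;  θ3=γ+ψ≈-0.2623

θ₁ = 1.0469, θ₂ = 1.1346, θ₃ = -0.2623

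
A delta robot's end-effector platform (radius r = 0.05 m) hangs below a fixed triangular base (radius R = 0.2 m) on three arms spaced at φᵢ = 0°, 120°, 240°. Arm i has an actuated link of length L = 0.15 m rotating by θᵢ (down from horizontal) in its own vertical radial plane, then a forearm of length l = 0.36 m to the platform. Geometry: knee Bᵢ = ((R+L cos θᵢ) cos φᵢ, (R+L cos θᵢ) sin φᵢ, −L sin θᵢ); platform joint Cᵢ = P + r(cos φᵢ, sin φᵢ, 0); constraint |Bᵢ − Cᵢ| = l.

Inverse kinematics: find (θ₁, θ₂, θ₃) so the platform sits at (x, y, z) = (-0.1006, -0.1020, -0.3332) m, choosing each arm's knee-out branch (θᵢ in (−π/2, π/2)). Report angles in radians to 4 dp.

θ₁ = 1.3093, θ₂ = 1.0471, θ₃ = 0.0877

arm 1 (φ=0.0°): x'=-0.1006, y'=-0.1020
  A=0.2506, B=-0.3332, C=(l²−L²−A²−y'²−z²)/(2L)=-0.2571
  θ1 = atan2(B,A) + arccos(C/0.4169) = 1.3093
φ2=120.0° → target in arm frame (-0.0380, 0.1381)
  A cos θ + B sin θ = C:  0.1880·cos θ + -0.3332·sin θ = -0.1945
  √(A²+B²)=0.3826;  θ2 = -1.0570+2.1042 ≈ 1.0471
arm 3 (φ=240.0°): x'=0.1386, y'=-0.0361
  A=0.0114, B=-0.3332, C=(l²−L²−A²−y'²−z²)/(2L)=-0.0179
  γ=atan2(-0.3332,0.0114)=-1.5367;  ψ=arccos(-0.0536)=1.6244;  θ3=γ+ψ≈0.0877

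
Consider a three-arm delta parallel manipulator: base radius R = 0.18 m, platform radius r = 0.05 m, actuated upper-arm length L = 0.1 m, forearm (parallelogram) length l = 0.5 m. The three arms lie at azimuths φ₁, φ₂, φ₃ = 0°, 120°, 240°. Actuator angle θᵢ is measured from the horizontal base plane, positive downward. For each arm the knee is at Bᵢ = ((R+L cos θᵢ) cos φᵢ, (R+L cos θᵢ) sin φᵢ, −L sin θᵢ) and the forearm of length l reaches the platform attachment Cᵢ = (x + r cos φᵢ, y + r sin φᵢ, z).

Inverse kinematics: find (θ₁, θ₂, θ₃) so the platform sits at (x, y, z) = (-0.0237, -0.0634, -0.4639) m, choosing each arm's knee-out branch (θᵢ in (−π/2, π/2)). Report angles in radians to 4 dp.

φ1=0.0° → target in arm frame (-0.0237, -0.0634)
  A=0.1537, B=-0.4639, C=(l²−L²−A²−y'²−z²)/(2L)=-0.0142
  √(A²+B²)=0.4887;  θ1 = -1.2509+1.5999 ≈ 0.3491
arm 2 (φ=120.0°): x'=-0.0431, y'=0.0522
  e−x'=0.1731;  (l²−L²−(e−x')²−y'²−z²)/2L = -0.0394
  θ2 = atan2(B,A) + arccos(C/0.4951) = 0.4367
arm 3 (φ=240.0°): x'=0.0668, y'=0.0112
  A cos θ + B sin θ = C:  0.0632·cos θ + -0.4639·sin θ = 0.1034
  √(A²+B²)=0.4682;  θ3 = -1.4353+1.3482 ≈ -0.0871

θ₁ = 0.3491, θ₂ = 0.4367, θ₃ = -0.0871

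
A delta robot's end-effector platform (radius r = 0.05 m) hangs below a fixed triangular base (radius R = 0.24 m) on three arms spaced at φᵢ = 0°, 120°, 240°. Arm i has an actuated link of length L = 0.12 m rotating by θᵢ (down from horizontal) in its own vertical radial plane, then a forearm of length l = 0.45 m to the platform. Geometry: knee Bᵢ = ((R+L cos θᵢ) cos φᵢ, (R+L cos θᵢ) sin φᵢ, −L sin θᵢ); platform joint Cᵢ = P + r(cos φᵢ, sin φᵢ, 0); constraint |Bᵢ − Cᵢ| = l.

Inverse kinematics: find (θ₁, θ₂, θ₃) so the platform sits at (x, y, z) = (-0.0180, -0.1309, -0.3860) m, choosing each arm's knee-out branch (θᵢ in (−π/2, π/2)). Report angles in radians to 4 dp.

φ1=0.0° → target in arm frame (-0.0180, -0.1309)
  e−x'=0.2080;  (l²−L²−(e−x')²−y'²−z²)/2L = -0.0887
  θ1 = atan2(B,A) + arccos(C/0.4385) = 0.6980
rotate P by −φ2: (-0.1044, 0.0810, -0.3860)
  e−x'=0.2944;  (l²−L²−(e−x')²−y'²−z²)/2L = -0.2255
  √(A²+B²)=0.4854;  θ2 = -0.9193+2.0538 ≈ 1.1346
arm 3 (φ=240.0°): x'=0.1224, y'=0.0499
  A cos θ + B sin θ = C:  0.0676·cos θ + -0.3860·sin θ = 0.1335
  √(A²+B²)=0.3919;  θ3 = -1.3973+1.2231 ≈ -0.1742

θ₁ = 0.6980, θ₂ = 1.1346, θ₃ = -0.1742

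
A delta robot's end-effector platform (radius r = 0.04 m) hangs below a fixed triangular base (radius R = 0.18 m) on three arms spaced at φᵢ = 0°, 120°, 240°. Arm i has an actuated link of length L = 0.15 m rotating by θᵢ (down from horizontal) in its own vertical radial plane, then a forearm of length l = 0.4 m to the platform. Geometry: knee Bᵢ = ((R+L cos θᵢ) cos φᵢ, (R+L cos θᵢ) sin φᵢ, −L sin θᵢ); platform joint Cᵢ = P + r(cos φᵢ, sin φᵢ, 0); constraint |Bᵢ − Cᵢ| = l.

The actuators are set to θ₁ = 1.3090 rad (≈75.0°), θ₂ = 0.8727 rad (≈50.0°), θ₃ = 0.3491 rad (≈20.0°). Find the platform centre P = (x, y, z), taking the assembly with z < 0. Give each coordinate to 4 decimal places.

arm 1 at φ=0.0°: (R−r)+L cos θ1 = 0.1788;  S1 = (0.1788, 0.0000, -0.1449)
arm 2 at φ=120.0°: (R−r)+L cos θ2 = 0.2364;  S2 = (-0.1182, 0.2047, -0.1149)
arm 3 at φ=240.0°: (R−r)+L cos θ3 = 0.2810;  S3 = (-0.1405, -0.2433, -0.0513)
|S₂|²−|S₁|² = 0.0161;  |S₃|²−|S₁|² = 0.0286
[-0.5941 0.4095 0.0600]·P = 0.0161;  [-0.6386 -0.4866 0.1872]·P = 0.0286
det = 0.5506;  x = -0.0355+0.1922z,  y = -0.0122+0.1324z
quadratic in z: (1.0545)z²+(0.2042)z+(-0.0929)=0, √Δ=0.6585 → z ∈ {-0.4090, 0.2154}; z = -0.4090 (taking z<0)
x = -0.1141, y = -0.0663

(-0.1141, -0.0663, -0.4090)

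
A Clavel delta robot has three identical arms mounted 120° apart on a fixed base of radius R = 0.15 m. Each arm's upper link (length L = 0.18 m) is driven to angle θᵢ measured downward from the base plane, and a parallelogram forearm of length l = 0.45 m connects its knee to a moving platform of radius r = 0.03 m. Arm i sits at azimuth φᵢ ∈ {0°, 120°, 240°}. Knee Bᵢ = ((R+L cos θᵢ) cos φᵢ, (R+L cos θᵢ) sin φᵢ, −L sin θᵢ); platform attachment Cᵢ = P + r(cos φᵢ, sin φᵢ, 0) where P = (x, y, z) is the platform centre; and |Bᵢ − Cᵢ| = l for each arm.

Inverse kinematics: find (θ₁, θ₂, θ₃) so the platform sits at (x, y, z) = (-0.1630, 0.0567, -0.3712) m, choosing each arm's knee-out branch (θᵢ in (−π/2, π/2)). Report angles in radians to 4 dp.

θ₁ = 0.9597, θ₂ = -0.1747, θ₃ = 0.2616

φ1=0.0° → target in arm frame (-0.1630, 0.0567)
  A=0.2830, B=-0.3712, C=(l²−L²−A²−y'²−z²)/(2L)=-0.1416
  θ1 = atan2(B,A) + arccos(C/0.4668) = 0.9597
φ2=120.0° → target in arm frame (0.1306, 0.1128)
  A=-0.0106, B=-0.3712, C=(l²−L²−A²−y'²−z²)/(2L)=0.0541
  √(A²+B²)=0.3714;  θ2 = -1.5994+1.4246 ≈ -0.1747
φ3=240.0° → target in arm frame (0.0324, -0.1695)
  A=0.0876, B=-0.3712, C=(l²−L²−A²−y'²−z²)/(2L)=-0.0114
  √(A²+B²)=0.3814;  θ3 = -1.3390+1.6006 ≈ 0.2616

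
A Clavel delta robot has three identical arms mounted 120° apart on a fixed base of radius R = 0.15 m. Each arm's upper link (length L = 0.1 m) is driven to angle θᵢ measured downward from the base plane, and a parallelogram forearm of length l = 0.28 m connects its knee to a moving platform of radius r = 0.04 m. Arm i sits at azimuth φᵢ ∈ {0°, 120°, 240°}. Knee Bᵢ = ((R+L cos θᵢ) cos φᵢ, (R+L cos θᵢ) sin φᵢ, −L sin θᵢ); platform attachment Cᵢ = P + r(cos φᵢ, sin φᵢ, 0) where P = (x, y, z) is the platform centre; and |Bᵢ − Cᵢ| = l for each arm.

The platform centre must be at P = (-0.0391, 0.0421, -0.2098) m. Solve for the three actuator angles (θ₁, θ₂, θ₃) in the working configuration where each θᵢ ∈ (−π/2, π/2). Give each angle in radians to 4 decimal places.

θ₁ = 0.6105, θ₂ = -0.2622, θ₃ = 0.4365

arm 1 (φ=0.0°): x'=-0.0391, y'=0.0421
  e−x'=0.1491;  (l²−L²−(e−x')²−y'²−z²)/2L = 0.0019
  √(A²+B²)=0.2574;  θ1 = -0.9529+1.5634 ≈ 0.6105
rotate P by −φ2: (0.0560, 0.0128, -0.2098)
  A cos θ + B sin θ = C:  0.0540·cos θ + -0.2098·sin θ = 0.1065
  θ2 = atan2(B,A) + arccos(C/0.2166) = -0.2622
φ3=240.0° → target in arm frame (-0.0169, -0.0549)
  e−x'=0.1269;  (l²−L²−(e−x')²−y'²−z²)/2L = 0.0263
  √(A²+B²)=0.2452;  θ3 = -1.0268+1.4633 ≈ 0.4365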